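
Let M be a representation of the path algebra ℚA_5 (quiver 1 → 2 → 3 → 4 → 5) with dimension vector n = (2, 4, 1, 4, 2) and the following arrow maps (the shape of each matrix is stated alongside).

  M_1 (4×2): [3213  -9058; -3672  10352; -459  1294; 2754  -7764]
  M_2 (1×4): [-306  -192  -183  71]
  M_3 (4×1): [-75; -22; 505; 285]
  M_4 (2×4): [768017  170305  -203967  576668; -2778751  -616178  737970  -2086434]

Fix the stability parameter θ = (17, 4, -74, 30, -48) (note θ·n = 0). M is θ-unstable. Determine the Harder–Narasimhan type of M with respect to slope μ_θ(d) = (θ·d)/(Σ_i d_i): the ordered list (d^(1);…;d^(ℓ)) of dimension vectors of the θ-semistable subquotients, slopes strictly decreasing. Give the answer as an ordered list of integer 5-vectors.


Interval decomposition of M: I[1,1], I[1,5], I[2,2]^3, I[4,4]^2, I[4,5].
HN type (ℓ=5): μ^(1)=30; μ^(2)=17; μ^(3)=4; μ^(4)=-9; μ^(5)=-53/3

((0, 0, 0, 2, 0); (1, 0, 0, 0, 0); (0, 3, 0, 0, 0); (0, 0, 0, 2, 2); (1, 1, 1, 0, 0))


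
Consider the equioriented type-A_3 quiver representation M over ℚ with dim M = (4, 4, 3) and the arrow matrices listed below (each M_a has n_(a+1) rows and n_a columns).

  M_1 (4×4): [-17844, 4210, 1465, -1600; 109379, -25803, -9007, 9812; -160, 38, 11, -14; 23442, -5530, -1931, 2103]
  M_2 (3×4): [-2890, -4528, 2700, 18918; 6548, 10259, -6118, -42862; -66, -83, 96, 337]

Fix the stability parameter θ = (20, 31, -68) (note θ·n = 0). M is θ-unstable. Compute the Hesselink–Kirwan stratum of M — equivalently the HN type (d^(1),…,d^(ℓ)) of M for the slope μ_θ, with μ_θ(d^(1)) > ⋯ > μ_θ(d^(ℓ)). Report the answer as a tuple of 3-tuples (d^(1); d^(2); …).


Interval decomposition of M: I[1,1], I[1,3]^3, I[2,2].
HN type (ℓ=3): μ^(1)=31; μ^(2)=20; μ^(3)=-17/3

((0, 1, 0); (1, 0, 0); (3, 3, 3))


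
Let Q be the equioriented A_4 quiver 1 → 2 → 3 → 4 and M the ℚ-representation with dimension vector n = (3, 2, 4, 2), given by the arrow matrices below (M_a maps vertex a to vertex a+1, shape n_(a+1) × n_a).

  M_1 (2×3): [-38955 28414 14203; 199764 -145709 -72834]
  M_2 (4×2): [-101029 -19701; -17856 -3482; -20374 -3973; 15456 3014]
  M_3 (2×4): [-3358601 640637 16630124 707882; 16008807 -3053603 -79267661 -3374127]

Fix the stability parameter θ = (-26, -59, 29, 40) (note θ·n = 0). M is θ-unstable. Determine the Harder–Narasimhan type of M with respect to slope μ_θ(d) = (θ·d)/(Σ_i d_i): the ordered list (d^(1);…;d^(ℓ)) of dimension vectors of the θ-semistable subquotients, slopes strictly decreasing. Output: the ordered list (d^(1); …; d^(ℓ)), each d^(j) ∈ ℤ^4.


Via rank(M_{q-1}∘⋯∘M_p): M ≅ I[1,1], I[1,4]^2, I[3,3]^2.
μ_θ-semistable layers: μ^(1)=40; μ^(2)=29; μ^(3)=-26; μ^(4)=-85/2

((0, 0, 0, 2); (0, 0, 4, 0); (1, 0, 0, 0); (2, 2, 0, 0))


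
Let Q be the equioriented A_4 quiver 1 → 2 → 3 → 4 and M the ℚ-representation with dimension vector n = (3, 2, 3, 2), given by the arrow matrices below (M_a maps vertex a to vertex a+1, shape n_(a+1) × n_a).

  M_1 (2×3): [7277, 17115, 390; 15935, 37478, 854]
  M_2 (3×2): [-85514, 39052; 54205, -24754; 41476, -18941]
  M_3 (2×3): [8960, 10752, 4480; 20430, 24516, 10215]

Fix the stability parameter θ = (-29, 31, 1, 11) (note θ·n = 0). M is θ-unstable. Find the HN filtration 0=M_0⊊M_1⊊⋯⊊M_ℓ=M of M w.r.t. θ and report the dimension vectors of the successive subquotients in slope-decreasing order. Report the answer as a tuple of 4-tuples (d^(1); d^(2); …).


Interval decomposition of M: I[1,1], I[1,3], I[1,4], I[3,3], I[4,4].
HN type (ℓ=5): μ^(1)=16; μ^(2)=43/3; μ^(3)=11; μ^(4)=1; μ^(5)=-29

((0, 1, 1, 0); (0, 1, 1, 1); (0, 0, 0, 1); (0, 0, 1, 0); (3, 0, 0, 0))


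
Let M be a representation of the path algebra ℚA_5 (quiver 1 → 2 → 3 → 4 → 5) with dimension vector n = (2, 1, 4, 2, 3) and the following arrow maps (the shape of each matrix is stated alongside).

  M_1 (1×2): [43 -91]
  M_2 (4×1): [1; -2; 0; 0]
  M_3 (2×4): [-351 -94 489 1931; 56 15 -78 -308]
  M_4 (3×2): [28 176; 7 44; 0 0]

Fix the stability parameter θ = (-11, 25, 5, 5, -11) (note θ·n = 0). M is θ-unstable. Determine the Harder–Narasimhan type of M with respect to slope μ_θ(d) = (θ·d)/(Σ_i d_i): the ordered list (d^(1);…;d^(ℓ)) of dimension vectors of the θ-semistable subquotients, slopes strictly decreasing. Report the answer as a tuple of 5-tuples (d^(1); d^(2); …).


Interval decomposition of M: I[1,1], I[1,5], I[3,3]^2, I[3,4], I[5,5]^2.
HN type (ℓ=3): μ^(1)=6; μ^(2)=5; μ^(3)=-11

((0, 1, 1, 1, 1); (0, 0, 3, 1, 0); (2, 0, 0, 0, 2))


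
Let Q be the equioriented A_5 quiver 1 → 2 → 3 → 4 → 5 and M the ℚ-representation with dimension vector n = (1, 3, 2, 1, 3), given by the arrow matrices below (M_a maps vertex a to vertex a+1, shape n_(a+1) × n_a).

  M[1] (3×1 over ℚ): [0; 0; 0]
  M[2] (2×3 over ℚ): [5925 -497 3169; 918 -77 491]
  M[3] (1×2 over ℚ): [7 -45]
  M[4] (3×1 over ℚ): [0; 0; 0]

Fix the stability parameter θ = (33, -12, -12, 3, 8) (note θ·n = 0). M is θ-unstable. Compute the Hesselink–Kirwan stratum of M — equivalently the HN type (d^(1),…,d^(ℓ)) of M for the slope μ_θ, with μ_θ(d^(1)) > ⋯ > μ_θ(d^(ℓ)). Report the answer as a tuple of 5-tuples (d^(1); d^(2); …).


Interval decomposition of M: I[1,1], I[2,2], I[2,3], I[2,4], I[5,5]^3.
HN type (ℓ=4): μ^(1)=33; μ^(2)=8; μ^(3)=3; μ^(4)=-12

((1, 0, 0, 0, 0); (0, 0, 0, 0, 3); (0, 0, 0, 1, 0); (0, 3, 2, 0, 0))


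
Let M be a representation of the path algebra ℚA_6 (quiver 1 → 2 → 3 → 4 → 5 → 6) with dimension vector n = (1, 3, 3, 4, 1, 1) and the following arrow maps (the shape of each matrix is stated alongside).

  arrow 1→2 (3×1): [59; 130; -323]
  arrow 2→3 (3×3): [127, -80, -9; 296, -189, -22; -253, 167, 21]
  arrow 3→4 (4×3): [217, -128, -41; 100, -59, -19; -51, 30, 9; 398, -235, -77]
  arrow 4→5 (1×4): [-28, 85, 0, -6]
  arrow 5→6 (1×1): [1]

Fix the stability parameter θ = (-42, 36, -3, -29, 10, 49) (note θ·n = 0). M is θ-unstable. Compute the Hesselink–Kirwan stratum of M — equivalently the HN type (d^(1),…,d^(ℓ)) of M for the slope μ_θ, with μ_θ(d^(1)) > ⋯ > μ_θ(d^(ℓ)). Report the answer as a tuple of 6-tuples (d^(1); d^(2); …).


Barcode: M ≅ I[1,2], I[2,4], I[2,6], I[3,3], I[4,4]^2. HN layers by μ_θ (7 steps, strictly decreasing):
  μ^(1)=49; μ^(2)=36; μ^(3)=10; μ^(4)=4/3; μ^(5)=-3; μ^(6)=-29; μ^(7)=-42

((0, 0, 0, 0, 0, 1); (0, 1, 0, 0, 0, 0); (0, 0, 0, 0, 1, 0); (0, 2, 2, 2, 0, 0); (0, 0, 1, 0, 0, 0); (0, 0, 0, 2, 0, 0); (1, 0, 0, 0, 0, 0))


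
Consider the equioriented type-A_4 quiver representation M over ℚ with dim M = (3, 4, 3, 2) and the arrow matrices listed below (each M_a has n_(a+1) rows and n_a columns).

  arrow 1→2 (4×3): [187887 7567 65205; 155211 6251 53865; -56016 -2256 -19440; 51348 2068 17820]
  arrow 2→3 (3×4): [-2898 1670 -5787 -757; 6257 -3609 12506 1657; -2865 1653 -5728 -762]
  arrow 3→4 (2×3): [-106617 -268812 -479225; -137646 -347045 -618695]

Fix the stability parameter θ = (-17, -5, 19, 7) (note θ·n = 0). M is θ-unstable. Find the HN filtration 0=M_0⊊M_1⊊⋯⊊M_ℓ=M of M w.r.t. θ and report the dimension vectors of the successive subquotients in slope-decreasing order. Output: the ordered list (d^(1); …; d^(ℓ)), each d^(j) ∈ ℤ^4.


Via rank(M_{q-1}∘⋯∘M_p): M ≅ I[1,1]^2, I[1,2], I[2,3], I[2,4]^2.
μ_θ-semistable layers: μ^(1)=19; μ^(2)=13; μ^(3)=-5; μ^(4)=-17

((0, 0, 1, 0); (0, 0, 2, 2); (0, 4, 0, 0); (3, 0, 0, 0))


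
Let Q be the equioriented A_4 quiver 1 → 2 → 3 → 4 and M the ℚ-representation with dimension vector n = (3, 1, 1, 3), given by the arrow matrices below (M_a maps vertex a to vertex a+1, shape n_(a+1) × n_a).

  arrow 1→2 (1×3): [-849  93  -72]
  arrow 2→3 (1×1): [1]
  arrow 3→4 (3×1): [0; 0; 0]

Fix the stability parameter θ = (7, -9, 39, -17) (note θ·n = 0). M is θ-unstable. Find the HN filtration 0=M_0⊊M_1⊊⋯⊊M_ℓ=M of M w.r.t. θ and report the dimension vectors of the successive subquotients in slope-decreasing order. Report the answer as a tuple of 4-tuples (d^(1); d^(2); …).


Interval decomposition of M: I[1,1]^2, I[1,3], I[4,4]^3.
HN type (ℓ=4): μ^(1)=39; μ^(2)=7; μ^(3)=-1; μ^(4)=-17

((0, 0, 1, 0); (2, 0, 0, 0); (1, 1, 0, 0); (0, 0, 0, 3))


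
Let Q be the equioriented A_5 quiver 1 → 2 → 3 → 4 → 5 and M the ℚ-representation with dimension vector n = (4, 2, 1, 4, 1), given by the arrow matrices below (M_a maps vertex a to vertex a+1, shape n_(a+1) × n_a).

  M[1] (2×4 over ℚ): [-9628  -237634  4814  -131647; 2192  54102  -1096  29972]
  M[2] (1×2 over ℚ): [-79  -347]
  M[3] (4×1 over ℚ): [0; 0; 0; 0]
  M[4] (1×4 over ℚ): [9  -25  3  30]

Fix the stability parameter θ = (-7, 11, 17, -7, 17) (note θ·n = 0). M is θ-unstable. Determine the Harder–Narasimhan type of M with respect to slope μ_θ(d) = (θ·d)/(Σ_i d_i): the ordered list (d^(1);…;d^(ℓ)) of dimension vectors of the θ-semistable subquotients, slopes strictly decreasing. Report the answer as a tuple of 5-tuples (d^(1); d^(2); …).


Barcode: M ≅ I[1,1]^2, I[1,2], I[1,3], I[4,4]^3, I[4,5]. HN layers by μ_θ (3 steps, strictly decreasing):
  μ^(1)=17; μ^(2)=11; μ^(3)=-7

((0, 0, 1, 0, 1); (0, 2, 0, 0, 0); (4, 0, 0, 4, 0))


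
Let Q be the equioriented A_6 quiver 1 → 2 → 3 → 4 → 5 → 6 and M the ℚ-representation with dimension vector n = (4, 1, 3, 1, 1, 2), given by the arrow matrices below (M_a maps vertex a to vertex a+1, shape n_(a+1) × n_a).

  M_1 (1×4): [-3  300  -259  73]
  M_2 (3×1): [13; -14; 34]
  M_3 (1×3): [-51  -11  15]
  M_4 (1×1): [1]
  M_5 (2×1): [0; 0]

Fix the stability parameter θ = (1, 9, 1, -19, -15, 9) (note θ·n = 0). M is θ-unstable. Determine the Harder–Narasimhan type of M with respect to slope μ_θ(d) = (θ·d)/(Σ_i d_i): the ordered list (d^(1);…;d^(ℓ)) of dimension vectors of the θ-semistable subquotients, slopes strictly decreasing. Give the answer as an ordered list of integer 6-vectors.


Barcode: M ≅ I[1,1]^3, I[1,5], I[3,3]^2, I[6,6]^2. HN layers by μ_θ (3 steps, strictly decreasing):
  μ^(1)=9; μ^(2)=1; μ^(3)=-23/5

((0, 0, 0, 0, 0, 2); (3, 0, 2, 0, 0, 0); (1, 1, 1, 1, 1, 0))


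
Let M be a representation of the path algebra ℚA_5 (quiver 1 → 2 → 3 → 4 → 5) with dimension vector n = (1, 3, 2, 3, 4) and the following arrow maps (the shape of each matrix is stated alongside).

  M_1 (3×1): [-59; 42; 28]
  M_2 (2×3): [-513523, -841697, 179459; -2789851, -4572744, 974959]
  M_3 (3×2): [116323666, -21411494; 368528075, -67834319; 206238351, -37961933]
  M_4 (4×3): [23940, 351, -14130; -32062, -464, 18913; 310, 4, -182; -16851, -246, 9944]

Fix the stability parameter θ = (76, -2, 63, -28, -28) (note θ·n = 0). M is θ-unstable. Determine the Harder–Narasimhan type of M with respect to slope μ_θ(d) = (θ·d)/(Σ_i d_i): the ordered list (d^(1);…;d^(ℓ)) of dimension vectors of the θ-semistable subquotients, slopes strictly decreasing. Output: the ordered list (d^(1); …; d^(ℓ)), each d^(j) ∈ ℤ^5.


Barcode: M ≅ I[1,5], I[2,2], I[2,5], I[4,5], I[5,5]. HN layers by μ_θ (4 steps, strictly decreasing):
  μ^(1)=81/5; μ^(2)=7/3; μ^(3)=-2; μ^(4)=-28

((1, 1, 1, 1, 1); (0, 0, 1, 1, 1); (0, 2, 0, 0, 0); (0, 0, 0, 1, 2))


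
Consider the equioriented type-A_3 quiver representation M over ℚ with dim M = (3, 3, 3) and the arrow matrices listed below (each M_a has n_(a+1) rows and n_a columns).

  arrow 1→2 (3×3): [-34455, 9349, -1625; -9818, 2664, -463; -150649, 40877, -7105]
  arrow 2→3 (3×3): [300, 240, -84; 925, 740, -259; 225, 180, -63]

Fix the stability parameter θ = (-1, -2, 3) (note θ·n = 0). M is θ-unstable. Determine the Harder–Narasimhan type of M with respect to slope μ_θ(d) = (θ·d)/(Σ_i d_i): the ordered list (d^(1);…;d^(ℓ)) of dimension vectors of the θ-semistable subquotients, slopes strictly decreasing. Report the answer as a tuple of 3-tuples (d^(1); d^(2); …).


Via rank(M_{q-1}∘⋯∘M_p): M ≅ I[1,2]^2, I[1,3], I[3,3]^2.
μ_θ-semistable layers: μ^(1)=3; μ^(2)=-3/2

((0, 0, 3); (3, 3, 0))


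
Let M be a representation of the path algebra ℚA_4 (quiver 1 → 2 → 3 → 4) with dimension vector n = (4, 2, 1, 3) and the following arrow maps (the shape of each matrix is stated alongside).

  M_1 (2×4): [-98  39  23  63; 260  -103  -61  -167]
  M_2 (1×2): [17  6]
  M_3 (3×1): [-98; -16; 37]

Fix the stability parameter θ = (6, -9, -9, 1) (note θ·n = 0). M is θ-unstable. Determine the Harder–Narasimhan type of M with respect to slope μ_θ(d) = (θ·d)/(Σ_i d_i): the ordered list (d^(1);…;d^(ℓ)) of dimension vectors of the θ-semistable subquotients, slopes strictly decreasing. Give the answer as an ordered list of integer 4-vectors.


Via rank(M_{q-1}∘⋯∘M_p): M ≅ I[1,1]^2, I[1,2], I[1,4], I[4,4]^2.
μ_θ-semistable layers: μ^(1)=6; μ^(2)=1; μ^(3)=-3/2; μ^(4)=-4

((2, 0, 0, 0); (0, 0, 0, 3); (1, 1, 0, 0); (1, 1, 1, 0))


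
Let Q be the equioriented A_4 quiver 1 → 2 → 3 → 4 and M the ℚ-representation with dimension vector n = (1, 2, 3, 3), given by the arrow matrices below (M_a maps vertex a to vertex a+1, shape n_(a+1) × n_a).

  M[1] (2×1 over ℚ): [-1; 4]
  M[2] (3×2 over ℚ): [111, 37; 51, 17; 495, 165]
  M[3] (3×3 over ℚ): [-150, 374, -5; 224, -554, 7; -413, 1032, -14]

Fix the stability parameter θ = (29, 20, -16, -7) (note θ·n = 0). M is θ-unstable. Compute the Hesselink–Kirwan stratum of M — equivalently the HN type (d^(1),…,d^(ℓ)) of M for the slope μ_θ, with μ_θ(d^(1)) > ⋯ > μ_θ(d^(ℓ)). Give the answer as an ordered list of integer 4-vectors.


Barcode: M ≅ I[1,4], I[2,2], I[3,3], I[3,4], I[4,4]. HN layers by μ_θ (4 steps, strictly decreasing):
  μ^(1)=20; μ^(2)=13/2; μ^(3)=-7; μ^(4)=-16

((0, 1, 0, 0); (1, 1, 1, 1); (0, 0, 0, 2); (0, 0, 2, 0))


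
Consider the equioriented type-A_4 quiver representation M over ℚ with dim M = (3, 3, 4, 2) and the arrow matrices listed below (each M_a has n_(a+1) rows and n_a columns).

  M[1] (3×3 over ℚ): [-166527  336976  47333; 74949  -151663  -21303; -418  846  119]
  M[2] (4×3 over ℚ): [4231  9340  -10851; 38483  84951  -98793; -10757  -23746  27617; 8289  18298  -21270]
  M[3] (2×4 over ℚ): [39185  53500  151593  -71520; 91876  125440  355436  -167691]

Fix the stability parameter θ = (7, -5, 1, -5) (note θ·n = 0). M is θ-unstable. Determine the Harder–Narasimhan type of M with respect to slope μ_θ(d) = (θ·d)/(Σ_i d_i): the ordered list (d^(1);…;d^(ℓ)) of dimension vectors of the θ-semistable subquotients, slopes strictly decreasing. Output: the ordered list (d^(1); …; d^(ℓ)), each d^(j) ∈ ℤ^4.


Via rank(M_{q-1}∘⋯∘M_p): M ≅ I[1,3], I[1,4]^2, I[3,3].
μ_θ-semistable layers: μ^(1)=1; μ^(2)=-1/2

((1, 1, 2, 0); (2, 2, 2, 2))


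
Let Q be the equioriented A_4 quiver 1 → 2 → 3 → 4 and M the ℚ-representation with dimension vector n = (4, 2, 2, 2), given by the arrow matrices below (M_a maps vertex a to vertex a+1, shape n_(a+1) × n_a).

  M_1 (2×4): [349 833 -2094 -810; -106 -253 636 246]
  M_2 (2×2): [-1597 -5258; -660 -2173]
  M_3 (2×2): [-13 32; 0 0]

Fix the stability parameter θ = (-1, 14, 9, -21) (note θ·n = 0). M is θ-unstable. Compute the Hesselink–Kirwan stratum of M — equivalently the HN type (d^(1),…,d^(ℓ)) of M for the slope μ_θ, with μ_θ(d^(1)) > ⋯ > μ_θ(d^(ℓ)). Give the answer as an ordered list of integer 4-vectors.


Interval decomposition of M: I[1,1]^2, I[1,3], I[1,4], I[4,4].
HN type (ℓ=4): μ^(1)=23/2; μ^(2)=2/3; μ^(3)=-1; μ^(4)=-21

((0, 1, 1, 0); (0, 1, 1, 1); (4, 0, 0, 0); (0, 0, 0, 1))


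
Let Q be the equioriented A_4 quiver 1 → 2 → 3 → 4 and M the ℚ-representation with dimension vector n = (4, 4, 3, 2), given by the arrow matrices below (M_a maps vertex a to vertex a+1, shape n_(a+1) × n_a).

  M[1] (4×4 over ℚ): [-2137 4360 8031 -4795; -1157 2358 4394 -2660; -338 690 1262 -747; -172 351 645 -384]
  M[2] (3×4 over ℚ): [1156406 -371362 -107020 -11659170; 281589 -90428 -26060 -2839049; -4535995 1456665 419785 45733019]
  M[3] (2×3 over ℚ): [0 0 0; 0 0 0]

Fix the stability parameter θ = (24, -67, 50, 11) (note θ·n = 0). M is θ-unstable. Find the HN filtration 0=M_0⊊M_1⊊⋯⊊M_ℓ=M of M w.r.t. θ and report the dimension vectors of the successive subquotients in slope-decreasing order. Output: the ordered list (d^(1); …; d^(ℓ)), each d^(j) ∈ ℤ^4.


Via rank(M_{q-1}∘⋯∘M_p): M ≅ I[1,2], I[1,3]^3, I[4,4]^2.
μ_θ-semistable layers: μ^(1)=50; μ^(2)=11; μ^(3)=-43/2

((0, 0, 3, 0); (0, 0, 0, 2); (4, 4, 0, 0))


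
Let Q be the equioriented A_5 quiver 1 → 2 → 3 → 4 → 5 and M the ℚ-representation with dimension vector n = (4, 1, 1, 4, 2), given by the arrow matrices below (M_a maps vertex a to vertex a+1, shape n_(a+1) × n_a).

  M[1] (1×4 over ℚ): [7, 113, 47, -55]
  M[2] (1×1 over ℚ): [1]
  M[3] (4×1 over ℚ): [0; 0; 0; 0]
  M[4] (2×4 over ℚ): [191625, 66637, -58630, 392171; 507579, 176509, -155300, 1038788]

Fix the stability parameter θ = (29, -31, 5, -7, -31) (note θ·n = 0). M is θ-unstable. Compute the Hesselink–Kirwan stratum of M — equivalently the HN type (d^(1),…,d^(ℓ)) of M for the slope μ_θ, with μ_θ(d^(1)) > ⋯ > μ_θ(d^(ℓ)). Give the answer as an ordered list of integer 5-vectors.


Barcode: M ≅ I[1,1]^3, I[1,3], I[4,4]^2, I[4,5]^2. HN layers by μ_θ (5 steps, strictly decreasing):
  μ^(1)=29; μ^(2)=5; μ^(3)=-1; μ^(4)=-7; μ^(5)=-19

((3, 0, 0, 0, 0); (0, 0, 1, 0, 0); (1, 1, 0, 0, 0); (0, 0, 0, 2, 0); (0, 0, 0, 2, 2))


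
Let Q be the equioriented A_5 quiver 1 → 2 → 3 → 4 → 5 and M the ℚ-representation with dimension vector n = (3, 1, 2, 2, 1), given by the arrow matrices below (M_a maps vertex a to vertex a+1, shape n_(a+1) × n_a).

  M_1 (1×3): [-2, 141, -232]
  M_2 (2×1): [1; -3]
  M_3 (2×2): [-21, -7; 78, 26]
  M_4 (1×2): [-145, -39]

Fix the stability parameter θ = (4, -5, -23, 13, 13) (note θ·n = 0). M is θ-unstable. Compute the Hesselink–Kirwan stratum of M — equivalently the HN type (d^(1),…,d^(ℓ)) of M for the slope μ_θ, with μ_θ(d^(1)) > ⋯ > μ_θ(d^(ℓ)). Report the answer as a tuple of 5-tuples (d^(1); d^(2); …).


Via rank(M_{q-1}∘⋯∘M_p): M ≅ I[1,1]^2, I[1,3], I[3,5], I[4,4].
μ_θ-semistable layers: μ^(1)=13; μ^(2)=4; μ^(3)=-8; μ^(4)=-23

((0, 0, 0, 2, 1); (2, 0, 0, 0, 0); (1, 1, 1, 0, 0); (0, 0, 1, 0, 0))


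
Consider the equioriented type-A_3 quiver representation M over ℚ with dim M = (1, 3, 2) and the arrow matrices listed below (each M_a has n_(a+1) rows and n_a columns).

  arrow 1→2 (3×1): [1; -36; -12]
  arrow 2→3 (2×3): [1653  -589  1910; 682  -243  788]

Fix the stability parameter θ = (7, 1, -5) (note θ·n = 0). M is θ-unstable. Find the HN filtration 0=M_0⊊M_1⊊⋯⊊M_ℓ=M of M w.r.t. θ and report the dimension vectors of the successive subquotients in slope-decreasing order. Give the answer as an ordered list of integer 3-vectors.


Barcode: M ≅ I[1,3], I[2,2], I[2,3]. HN layers by μ_θ (2 steps, strictly decreasing):
  μ^(1)=1; μ^(2)=-2

((1, 2, 1); (0, 1, 1))


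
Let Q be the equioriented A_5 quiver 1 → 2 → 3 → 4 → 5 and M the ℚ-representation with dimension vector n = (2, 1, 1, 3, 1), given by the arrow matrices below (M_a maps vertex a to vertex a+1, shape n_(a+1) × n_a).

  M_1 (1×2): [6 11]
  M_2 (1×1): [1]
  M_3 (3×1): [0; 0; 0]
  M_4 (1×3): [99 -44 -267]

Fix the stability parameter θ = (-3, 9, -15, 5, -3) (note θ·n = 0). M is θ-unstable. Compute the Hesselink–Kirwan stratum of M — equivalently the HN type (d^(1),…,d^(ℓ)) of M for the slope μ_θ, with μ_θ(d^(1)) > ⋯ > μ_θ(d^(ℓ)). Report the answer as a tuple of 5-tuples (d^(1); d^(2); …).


Via rank(M_{q-1}∘⋯∘M_p): M ≅ I[1,1], I[1,3], I[4,4]^2, I[4,5].
μ_θ-semistable layers: μ^(1)=5; μ^(2)=1; μ^(3)=-3

((0, 0, 0, 2, 0); (0, 0, 0, 1, 1); (2, 1, 1, 0, 0))


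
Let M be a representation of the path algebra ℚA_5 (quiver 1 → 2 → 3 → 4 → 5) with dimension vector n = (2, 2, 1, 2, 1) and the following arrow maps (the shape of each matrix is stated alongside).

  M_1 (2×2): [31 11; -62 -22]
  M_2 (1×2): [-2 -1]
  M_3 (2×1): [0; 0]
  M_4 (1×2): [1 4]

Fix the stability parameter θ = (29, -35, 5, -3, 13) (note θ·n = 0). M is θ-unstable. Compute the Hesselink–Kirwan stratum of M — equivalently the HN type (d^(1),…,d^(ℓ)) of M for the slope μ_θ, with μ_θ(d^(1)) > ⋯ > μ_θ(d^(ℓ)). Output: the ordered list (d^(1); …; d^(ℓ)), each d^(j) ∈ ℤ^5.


Via rank(M_{q-1}∘⋯∘M_p): M ≅ I[1,1], I[1,2], I[2,3], I[4,4], I[4,5].
μ_θ-semistable layers: μ^(1)=29; μ^(2)=13; μ^(3)=5; μ^(4)=-3; μ^(5)=-35

((1, 0, 0, 0, 0); (0, 0, 0, 0, 1); (0, 0, 1, 0, 0); (1, 1, 0, 2, 0); (0, 1, 0, 0, 0))


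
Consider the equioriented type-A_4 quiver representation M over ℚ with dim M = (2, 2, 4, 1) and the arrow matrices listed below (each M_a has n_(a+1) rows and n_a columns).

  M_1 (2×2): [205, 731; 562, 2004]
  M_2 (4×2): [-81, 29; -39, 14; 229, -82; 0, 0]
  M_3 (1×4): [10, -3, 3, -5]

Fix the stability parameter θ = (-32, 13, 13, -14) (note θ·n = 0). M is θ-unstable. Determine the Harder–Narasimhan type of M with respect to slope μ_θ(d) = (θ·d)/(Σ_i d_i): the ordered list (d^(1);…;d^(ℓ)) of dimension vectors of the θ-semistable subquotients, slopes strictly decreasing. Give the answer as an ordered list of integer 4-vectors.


Via rank(M_{q-1}∘⋯∘M_p): M ≅ I[1,3], I[1,4], I[3,3]^2.
μ_θ-semistable layers: μ^(1)=13; μ^(2)=4; μ^(3)=-32

((0, 1, 3, 0); (0, 1, 1, 1); (2, 0, 0, 0))


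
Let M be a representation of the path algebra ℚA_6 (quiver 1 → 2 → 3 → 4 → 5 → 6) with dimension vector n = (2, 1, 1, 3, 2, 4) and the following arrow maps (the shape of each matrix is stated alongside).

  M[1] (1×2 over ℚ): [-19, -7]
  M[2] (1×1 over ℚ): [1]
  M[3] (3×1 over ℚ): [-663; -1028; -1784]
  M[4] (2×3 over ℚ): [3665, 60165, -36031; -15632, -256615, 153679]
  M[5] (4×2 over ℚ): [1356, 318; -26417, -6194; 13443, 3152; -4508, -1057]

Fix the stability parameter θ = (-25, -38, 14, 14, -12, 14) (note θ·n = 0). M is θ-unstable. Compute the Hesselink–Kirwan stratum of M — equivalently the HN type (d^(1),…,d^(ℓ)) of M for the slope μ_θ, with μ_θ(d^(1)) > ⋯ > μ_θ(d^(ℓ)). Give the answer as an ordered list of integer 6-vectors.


Barcode: M ≅ I[1,1], I[1,6], I[4,4], I[4,6], I[6,6]^2. HN layers by μ_θ (5 steps, strictly decreasing):
  μ^(1)=14; μ^(2)=16/3; μ^(3)=1; μ^(4)=-25; μ^(5)=-63/2

((0, 0, 0, 1, 0, 4); (0, 0, 1, 1, 1, 0); (0, 0, 0, 1, 1, 0); (1, 0, 0, 0, 0, 0); (1, 1, 0, 0, 0, 0))


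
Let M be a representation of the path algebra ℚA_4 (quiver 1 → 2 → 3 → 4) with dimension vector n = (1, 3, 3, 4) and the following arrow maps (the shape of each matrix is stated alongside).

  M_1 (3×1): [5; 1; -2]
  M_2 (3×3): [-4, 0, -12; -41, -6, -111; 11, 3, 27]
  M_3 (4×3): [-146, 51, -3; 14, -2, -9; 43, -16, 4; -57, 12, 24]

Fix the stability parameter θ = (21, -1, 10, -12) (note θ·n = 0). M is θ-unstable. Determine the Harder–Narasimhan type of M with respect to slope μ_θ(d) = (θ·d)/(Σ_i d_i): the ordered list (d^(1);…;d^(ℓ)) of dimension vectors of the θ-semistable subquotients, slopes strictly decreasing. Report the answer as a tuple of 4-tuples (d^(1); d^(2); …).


Barcode: M ≅ I[1,4], I[2,2], I[2,4], I[3,4], I[4,4]. HN layers by μ_θ (3 steps, strictly decreasing):
  μ^(1)=9/2; μ^(2)=-1; μ^(3)=-12

((1, 1, 1, 1); (0, 2, 2, 2); (0, 0, 0, 1))


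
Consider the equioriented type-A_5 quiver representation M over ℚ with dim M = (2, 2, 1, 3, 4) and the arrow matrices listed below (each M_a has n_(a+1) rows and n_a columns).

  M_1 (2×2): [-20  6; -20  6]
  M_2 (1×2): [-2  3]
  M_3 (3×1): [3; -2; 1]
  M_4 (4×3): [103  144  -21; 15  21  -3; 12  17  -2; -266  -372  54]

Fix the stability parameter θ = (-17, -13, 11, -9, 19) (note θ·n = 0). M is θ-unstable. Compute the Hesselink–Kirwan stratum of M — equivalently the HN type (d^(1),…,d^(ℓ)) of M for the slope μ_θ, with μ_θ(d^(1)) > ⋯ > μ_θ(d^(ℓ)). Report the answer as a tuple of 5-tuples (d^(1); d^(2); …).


Interval decomposition of M: I[1,1], I[1,4], I[2,2], I[4,5]^2, I[5,5]^2.
HN type (ℓ=5): μ^(1)=19; μ^(2)=1; μ^(3)=-9; μ^(4)=-13; μ^(5)=-17

((0, 0, 0, 0, 4); (0, 0, 1, 1, 0); (0, 0, 0, 2, 0); (0, 2, 0, 0, 0); (2, 0, 0, 0, 0))


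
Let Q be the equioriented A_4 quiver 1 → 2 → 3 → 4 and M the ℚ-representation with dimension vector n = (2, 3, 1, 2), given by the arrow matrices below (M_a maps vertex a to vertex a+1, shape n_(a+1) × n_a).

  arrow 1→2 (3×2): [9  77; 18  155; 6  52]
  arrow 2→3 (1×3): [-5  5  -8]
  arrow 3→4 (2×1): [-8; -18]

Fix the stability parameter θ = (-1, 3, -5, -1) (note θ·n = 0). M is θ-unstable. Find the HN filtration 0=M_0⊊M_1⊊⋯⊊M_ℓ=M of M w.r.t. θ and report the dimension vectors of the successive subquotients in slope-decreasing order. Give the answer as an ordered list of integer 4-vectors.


Via rank(M_{q-1}∘⋯∘M_p): M ≅ I[1,2], I[1,4], I[2,2], I[4,4].
μ_θ-semistable layers: μ^(1)=3; μ^(2)=-1

((0, 2, 0, 0); (2, 1, 1, 2))


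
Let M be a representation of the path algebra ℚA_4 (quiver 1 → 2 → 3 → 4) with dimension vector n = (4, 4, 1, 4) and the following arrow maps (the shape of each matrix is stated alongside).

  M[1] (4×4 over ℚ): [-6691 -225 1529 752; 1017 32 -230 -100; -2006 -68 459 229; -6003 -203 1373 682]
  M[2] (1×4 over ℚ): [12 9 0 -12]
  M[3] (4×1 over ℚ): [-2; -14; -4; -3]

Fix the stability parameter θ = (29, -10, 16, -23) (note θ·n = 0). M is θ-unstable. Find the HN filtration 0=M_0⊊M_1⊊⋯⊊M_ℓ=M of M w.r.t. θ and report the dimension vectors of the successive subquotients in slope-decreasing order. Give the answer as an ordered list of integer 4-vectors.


Barcode: M ≅ I[1,1], I[1,2]^2, I[1,4], I[2,2], I[4,4]^3. HN layers by μ_θ (5 steps, strictly decreasing):
  μ^(1)=29; μ^(2)=19/2; μ^(3)=3; μ^(4)=-10; μ^(5)=-23

((1, 0, 0, 0); (2, 2, 0, 0); (1, 1, 1, 1); (0, 1, 0, 0); (0, 0, 0, 3))


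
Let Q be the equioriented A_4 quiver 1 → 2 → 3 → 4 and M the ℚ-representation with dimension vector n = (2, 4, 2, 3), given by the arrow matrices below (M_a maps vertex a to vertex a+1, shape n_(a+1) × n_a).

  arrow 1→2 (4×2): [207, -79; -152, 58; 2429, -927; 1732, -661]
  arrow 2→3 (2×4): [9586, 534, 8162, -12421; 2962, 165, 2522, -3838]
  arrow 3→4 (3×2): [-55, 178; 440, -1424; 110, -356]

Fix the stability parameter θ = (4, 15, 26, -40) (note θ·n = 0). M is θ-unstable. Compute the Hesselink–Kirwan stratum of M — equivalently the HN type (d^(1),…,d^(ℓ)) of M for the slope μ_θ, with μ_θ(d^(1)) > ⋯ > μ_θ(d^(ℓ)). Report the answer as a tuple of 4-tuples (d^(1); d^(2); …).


Interval decomposition of M: I[1,2], I[1,4], I[2,2], I[2,3], I[4,4]^2.
HN type (ℓ=5): μ^(1)=26; μ^(2)=15; μ^(3)=4; μ^(4)=5/4; μ^(5)=-40

((0, 0, 1, 0); (0, 3, 0, 0); (1, 0, 0, 0); (1, 1, 1, 1); (0, 0, 0, 2))


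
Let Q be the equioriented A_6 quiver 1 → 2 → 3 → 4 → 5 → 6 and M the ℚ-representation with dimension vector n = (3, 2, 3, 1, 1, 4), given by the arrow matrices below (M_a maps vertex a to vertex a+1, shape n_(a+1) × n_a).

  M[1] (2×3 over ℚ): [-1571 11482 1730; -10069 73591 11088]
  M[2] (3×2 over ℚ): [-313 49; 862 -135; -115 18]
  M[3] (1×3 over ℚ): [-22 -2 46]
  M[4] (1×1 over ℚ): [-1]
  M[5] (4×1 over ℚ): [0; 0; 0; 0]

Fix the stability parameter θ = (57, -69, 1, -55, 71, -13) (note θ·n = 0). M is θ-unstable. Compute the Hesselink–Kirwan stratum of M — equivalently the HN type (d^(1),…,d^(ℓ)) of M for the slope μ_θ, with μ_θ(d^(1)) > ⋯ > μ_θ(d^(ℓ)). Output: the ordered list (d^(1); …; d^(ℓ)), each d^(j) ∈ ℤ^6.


Barcode: M ≅ I[1,1], I[1,3], I[1,5], I[3,3], I[6,6]^4. HN layers by μ_θ (6 steps, strictly decreasing):
  μ^(1)=71; μ^(2)=57; μ^(3)=1; μ^(4)=-6; μ^(5)=-13; μ^(6)=-33/2

((0, 0, 0, 0, 1, 0); (1, 0, 0, 0, 0, 0); (0, 0, 2, 0, 0, 0); (1, 1, 0, 0, 0, 0); (0, 0, 0, 0, 0, 4); (1, 1, 1, 1, 0, 0))


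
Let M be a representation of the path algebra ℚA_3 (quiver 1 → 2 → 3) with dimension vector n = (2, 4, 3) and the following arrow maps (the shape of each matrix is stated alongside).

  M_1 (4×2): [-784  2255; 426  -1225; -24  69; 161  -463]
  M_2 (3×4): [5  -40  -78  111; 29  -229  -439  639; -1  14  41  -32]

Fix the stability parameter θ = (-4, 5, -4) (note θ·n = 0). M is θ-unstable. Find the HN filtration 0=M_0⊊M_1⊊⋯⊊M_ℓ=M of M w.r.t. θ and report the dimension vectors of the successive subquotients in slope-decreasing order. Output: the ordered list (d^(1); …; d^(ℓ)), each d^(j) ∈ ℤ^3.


Interval decomposition of M: I[1,3]^2, I[2,2], I[2,3].
HN type (ℓ=3): μ^(1)=5; μ^(2)=1/2; μ^(3)=-4

((0, 1, 0); (0, 3, 3); (2, 0, 0))


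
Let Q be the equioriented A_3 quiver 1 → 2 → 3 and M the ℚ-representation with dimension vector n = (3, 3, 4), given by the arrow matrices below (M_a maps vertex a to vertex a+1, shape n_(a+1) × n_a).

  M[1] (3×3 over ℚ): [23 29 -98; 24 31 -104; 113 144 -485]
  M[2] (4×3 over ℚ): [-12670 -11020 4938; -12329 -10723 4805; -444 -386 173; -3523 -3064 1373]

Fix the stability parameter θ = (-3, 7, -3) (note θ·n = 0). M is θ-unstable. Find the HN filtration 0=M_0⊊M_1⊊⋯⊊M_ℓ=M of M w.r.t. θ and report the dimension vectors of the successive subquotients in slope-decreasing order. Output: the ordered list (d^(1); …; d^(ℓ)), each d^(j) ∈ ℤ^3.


Via rank(M_{q-1}∘⋯∘M_p): M ≅ I[1,3]^3, I[3,3].
μ_θ-semistable layers: μ^(1)=2; μ^(2)=-3

((0, 3, 3); (3, 0, 1))


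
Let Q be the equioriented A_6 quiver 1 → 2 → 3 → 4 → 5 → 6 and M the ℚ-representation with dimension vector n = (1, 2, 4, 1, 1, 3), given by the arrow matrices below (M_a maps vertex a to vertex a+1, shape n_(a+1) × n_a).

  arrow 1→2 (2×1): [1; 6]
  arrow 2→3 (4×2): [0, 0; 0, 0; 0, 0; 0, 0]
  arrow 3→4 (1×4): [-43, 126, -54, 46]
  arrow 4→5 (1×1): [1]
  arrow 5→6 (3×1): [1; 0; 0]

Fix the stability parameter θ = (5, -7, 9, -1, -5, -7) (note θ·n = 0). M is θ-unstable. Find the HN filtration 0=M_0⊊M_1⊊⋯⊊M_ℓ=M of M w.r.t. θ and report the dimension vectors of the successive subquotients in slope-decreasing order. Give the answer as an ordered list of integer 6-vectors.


Via rank(M_{q-1}∘⋯∘M_p): M ≅ I[1,2], I[2,2], I[3,3]^3, I[3,6], I[6,6]^2.
μ_θ-semistable layers: μ^(1)=9; μ^(2)=-1; μ^(3)=-7

((0, 0, 3, 0, 0, 0); (1, 1, 1, 1, 1, 1); (0, 1, 0, 0, 0, 2))


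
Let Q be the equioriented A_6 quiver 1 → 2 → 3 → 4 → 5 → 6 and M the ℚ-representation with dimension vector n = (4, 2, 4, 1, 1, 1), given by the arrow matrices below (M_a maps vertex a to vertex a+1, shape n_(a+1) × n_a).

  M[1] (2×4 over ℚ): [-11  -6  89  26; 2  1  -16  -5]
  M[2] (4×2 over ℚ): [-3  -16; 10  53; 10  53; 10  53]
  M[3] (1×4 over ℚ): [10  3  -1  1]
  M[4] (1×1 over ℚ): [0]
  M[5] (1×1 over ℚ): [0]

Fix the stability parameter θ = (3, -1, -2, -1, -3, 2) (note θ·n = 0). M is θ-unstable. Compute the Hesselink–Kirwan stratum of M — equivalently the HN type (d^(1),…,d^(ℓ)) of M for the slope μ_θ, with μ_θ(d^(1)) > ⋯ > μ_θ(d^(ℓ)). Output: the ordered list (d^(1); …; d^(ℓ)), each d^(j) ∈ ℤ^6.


Barcode: M ≅ I[1,1]^2, I[1,3], I[1,4], I[3,3]^2, I[5,5], I[6,6]. HN layers by μ_θ (6 steps, strictly decreasing):
  μ^(1)=3; μ^(2)=2; μ^(3)=0; μ^(4)=-1/4; μ^(5)=-2; μ^(6)=-3

((2, 0, 0, 0, 0, 0); (0, 0, 0, 0, 0, 1); (1, 1, 1, 0, 0, 0); (1, 1, 1, 1, 0, 0); (0, 0, 2, 0, 0, 0); (0, 0, 0, 0, 1, 0))


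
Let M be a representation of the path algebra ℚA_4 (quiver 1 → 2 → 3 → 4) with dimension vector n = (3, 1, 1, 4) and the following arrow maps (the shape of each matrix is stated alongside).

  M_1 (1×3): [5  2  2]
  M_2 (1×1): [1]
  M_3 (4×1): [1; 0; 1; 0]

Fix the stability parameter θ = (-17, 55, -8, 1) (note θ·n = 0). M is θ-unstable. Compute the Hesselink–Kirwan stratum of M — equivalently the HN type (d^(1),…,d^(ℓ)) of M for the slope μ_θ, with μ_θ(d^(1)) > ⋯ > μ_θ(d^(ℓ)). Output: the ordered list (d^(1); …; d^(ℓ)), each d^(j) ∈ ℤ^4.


Via rank(M_{q-1}∘⋯∘M_p): M ≅ I[1,1]^2, I[1,4], I[4,4]^3.
μ_θ-semistable layers: μ^(1)=16; μ^(2)=1; μ^(3)=-17

((0, 1, 1, 1); (0, 0, 0, 3); (3, 0, 0, 0))


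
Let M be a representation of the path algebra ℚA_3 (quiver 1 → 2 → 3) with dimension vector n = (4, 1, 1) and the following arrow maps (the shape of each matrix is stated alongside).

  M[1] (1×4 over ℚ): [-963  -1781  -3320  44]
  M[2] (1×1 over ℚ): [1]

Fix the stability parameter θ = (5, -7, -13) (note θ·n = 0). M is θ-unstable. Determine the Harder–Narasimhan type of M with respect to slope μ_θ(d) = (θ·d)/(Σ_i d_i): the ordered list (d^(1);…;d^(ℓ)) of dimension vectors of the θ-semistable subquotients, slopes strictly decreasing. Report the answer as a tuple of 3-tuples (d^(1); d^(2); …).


Via rank(M_{q-1}∘⋯∘M_p): M ≅ I[1,1]^3, I[1,3].
μ_θ-semistable layers: μ^(1)=5; μ^(2)=-5

((3, 0, 0); (1, 1, 1))


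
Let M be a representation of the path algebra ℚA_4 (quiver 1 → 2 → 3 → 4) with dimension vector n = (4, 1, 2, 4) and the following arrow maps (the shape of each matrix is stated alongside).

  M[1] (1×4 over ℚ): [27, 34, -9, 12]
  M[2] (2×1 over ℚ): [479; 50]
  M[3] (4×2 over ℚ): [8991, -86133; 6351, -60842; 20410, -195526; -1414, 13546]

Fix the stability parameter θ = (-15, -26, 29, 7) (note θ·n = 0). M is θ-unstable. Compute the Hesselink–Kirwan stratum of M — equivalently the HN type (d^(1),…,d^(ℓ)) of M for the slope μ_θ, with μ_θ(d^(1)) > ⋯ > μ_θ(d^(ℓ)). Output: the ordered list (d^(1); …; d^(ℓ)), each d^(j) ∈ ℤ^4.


Barcode: M ≅ I[1,1]^3, I[1,4], I[3,4], I[4,4]^2. HN layers by μ_θ (4 steps, strictly decreasing):
  μ^(1)=18; μ^(2)=7; μ^(3)=-15; μ^(4)=-41/2

((0, 0, 2, 2); (0, 0, 0, 2); (3, 0, 0, 0); (1, 1, 0, 0))


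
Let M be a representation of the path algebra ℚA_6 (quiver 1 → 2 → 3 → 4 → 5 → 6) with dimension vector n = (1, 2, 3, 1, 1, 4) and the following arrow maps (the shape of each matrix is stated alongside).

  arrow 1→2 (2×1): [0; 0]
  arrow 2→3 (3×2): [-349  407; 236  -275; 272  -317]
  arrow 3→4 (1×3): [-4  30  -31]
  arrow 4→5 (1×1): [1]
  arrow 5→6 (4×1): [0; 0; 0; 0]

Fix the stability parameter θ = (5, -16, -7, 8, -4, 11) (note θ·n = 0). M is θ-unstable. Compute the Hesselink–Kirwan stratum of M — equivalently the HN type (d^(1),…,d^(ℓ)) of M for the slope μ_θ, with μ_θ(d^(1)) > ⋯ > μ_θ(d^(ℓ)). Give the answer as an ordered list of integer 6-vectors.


Interval decomposition of M: I[1,1], I[2,3], I[2,5], I[3,3], I[6,6]^4.
HN type (ℓ=5): μ^(1)=11; μ^(2)=5; μ^(3)=2; μ^(4)=-7; μ^(5)=-16

((0, 0, 0, 0, 0, 4); (1, 0, 0, 0, 0, 0); (0, 0, 0, 1, 1, 0); (0, 0, 3, 0, 0, 0); (0, 2, 0, 0, 0, 0))


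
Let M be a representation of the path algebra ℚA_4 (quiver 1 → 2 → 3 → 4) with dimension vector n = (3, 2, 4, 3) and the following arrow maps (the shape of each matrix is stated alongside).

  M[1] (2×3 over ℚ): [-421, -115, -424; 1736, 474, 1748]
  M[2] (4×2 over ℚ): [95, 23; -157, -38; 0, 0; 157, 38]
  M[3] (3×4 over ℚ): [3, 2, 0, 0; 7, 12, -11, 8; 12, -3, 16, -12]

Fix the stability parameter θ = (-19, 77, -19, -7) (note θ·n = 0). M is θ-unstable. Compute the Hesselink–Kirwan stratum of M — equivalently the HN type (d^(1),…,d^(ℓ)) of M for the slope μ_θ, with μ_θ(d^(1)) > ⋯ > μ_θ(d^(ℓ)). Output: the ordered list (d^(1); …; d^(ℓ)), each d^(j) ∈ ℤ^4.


Barcode: M ≅ I[1,1], I[1,4]^2, I[3,3], I[3,4]. HN layers by μ_θ (3 steps, strictly decreasing):
  μ^(1)=17; μ^(2)=-7; μ^(3)=-19

((0, 2, 2, 2); (0, 0, 0, 1); (3, 0, 2, 0))


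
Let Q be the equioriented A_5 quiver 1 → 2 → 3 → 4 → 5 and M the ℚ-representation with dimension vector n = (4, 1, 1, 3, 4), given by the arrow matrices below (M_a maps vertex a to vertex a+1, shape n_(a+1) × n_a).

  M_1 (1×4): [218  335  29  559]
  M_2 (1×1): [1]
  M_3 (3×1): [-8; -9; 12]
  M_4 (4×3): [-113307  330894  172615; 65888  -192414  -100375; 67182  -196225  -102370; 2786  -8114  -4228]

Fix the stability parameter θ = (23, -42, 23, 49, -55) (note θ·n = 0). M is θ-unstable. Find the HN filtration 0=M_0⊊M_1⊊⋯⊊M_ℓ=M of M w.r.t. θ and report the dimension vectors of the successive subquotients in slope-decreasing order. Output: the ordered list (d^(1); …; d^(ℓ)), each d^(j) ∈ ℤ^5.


Barcode: M ≅ I[1,1]^3, I[1,5], I[4,5]^2, I[5,5]. HN layers by μ_θ (5 steps, strictly decreasing):
  μ^(1)=23; μ^(2)=17/3; μ^(3)=-3; μ^(4)=-19/2; μ^(5)=-55

((3, 0, 0, 0, 0); (0, 0, 1, 1, 1); (0, 0, 0, 2, 2); (1, 1, 0, 0, 0); (0, 0, 0, 0, 1))


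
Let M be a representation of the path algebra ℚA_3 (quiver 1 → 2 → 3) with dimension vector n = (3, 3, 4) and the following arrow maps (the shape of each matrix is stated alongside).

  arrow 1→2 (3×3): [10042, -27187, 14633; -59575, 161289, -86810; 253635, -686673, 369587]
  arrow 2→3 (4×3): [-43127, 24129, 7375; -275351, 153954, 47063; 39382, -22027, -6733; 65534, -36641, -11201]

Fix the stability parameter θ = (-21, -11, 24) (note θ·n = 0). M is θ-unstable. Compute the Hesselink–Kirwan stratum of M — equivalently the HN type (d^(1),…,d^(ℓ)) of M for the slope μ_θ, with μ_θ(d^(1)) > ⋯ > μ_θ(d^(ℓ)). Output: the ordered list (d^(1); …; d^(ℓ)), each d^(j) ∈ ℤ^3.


Via rank(M_{q-1}∘⋯∘M_p): M ≅ I[1,3]^3, I[3,3].
μ_θ-semistable layers: μ^(1)=24; μ^(2)=-11; μ^(3)=-21

((0, 0, 4); (0, 3, 0); (3, 0, 0))


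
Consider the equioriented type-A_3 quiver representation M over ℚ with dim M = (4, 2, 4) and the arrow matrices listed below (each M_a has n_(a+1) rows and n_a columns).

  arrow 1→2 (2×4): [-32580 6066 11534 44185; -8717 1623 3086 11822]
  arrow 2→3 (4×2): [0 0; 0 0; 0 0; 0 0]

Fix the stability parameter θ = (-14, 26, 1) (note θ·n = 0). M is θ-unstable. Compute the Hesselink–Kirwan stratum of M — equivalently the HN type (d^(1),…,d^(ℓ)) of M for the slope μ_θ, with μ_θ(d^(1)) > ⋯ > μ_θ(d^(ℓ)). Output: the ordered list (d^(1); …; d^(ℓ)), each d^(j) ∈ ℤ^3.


Interval decomposition of M: I[1,1]^2, I[1,2]^2, I[3,3]^4.
HN type (ℓ=3): μ^(1)=26; μ^(2)=1; μ^(3)=-14

((0, 2, 0); (0, 0, 4); (4, 0, 0))


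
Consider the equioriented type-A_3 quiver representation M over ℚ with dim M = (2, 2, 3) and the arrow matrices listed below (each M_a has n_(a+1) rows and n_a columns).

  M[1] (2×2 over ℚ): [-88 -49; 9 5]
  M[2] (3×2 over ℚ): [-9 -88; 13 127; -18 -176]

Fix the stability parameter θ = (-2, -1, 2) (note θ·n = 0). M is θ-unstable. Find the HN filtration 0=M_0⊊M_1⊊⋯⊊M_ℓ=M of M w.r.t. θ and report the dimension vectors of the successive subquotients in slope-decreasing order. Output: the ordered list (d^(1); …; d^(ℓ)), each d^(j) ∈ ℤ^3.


Barcode: M ≅ I[1,3]^2, I[3,3]. HN layers by μ_θ (3 steps, strictly decreasing):
  μ^(1)=2; μ^(2)=-1; μ^(3)=-2

((0, 0, 3); (0, 2, 0); (2, 0, 0))


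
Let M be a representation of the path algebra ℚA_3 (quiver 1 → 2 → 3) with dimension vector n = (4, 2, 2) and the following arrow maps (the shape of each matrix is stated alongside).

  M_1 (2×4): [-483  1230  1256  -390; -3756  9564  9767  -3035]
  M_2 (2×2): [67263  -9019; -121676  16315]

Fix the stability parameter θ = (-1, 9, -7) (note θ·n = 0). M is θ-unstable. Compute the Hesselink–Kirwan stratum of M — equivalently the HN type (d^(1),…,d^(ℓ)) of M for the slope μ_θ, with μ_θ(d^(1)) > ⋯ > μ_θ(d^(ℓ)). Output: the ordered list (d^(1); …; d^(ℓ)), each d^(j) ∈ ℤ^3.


Barcode: M ≅ I[1,1]^2, I[1,3]^2. HN layers by μ_θ (2 steps, strictly decreasing):
  μ^(1)=1; μ^(2)=-1

((0, 2, 2); (4, 0, 0))
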